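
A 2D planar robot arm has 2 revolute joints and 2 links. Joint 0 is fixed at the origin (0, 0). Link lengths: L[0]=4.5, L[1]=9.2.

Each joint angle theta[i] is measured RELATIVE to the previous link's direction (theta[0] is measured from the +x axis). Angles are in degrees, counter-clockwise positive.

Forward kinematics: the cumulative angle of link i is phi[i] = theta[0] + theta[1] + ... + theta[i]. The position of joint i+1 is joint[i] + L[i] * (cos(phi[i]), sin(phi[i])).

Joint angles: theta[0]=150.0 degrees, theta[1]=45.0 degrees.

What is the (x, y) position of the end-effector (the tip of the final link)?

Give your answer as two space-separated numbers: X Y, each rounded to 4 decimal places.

Answer: -12.7836 -0.1311

Derivation:
joint[0] = (0.0000, 0.0000)  (base)
link 0: phi[0] = 150 = 150 deg
  cos(150 deg) = -0.8660, sin(150 deg) = 0.5000
  joint[1] = (0.0000, 0.0000) + 4.5 * (-0.8660, 0.5000) = (0.0000 + -3.8971, 0.0000 + 2.2500) = (-3.8971, 2.2500)
link 1: phi[1] = 150 + 45 = 195 deg
  cos(195 deg) = -0.9659, sin(195 deg) = -0.2588
  joint[2] = (-3.8971, 2.2500) + 9.2 * (-0.9659, -0.2588) = (-3.8971 + -8.8865, 2.2500 + -2.3811) = (-12.7836, -0.1311)
End effector: (-12.7836, -0.1311)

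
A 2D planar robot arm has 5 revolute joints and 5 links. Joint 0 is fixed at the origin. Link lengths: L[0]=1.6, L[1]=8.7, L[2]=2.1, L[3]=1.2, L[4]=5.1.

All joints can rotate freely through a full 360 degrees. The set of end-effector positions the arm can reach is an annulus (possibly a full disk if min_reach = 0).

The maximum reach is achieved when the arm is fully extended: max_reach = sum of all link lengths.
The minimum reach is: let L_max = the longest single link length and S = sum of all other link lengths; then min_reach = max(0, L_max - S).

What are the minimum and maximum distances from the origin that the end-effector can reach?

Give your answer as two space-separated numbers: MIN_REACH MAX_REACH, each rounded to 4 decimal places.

Answer: 0.0000 18.7000

Derivation:
Link lengths: [1.6, 8.7, 2.1, 1.2, 5.1]
max_reach = 1.6 + 8.7 + 2.1 + 1.2 + 5.1 = 18.7
L_max = max([1.6, 8.7, 2.1, 1.2, 5.1]) = 8.7
S (sum of others) = 18.7 - 8.7 = 10
min_reach = max(0, 8.7 - 10) = max(0, -1.3) = 0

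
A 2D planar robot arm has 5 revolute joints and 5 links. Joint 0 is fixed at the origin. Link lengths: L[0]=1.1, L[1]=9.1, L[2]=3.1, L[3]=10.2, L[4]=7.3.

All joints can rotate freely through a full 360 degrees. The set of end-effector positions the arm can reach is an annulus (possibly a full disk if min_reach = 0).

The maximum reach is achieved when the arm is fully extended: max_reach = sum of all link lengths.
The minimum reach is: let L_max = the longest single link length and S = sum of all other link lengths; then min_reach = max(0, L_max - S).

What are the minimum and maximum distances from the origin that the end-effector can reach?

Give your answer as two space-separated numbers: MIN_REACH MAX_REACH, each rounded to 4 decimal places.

Answer: 0.0000 30.8000

Derivation:
Link lengths: [1.1, 9.1, 3.1, 10.2, 7.3]
max_reach = 1.1 + 9.1 + 3.1 + 10.2 + 7.3 = 30.8
L_max = max([1.1, 9.1, 3.1, 10.2, 7.3]) = 10.2
S (sum of others) = 30.8 - 10.2 = 20.6
min_reach = max(0, 10.2 - 20.6) = max(0, -10.4) = 0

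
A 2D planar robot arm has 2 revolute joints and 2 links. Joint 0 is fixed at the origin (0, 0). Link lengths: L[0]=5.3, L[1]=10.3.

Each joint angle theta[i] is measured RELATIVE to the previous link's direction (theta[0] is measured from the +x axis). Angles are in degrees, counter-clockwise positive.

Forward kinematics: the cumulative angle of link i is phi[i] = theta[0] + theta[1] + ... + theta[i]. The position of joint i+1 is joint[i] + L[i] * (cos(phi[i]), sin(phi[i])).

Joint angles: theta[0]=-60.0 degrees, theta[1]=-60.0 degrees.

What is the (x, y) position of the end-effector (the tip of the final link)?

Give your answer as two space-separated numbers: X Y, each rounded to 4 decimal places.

joint[0] = (0.0000, 0.0000)  (base)
link 0: phi[0] = -60 = -60 deg
  cos(-60 deg) = 0.5000, sin(-60 deg) = -0.8660
  joint[1] = (0.0000, 0.0000) + 5.3 * (0.5000, -0.8660) = (0.0000 + 2.6500, 0.0000 + -4.5899) = (2.6500, -4.5899)
link 1: phi[1] = -60 + -60 = -120 deg
  cos(-120 deg) = -0.5000, sin(-120 deg) = -0.8660
  joint[2] = (2.6500, -4.5899) + 10.3 * (-0.5000, -0.8660) = (2.6500 + -5.1500, -4.5899 + -8.9201) = (-2.5000, -13.5100)
End effector: (-2.5000, -13.5100)

Answer: -2.5000 -13.5100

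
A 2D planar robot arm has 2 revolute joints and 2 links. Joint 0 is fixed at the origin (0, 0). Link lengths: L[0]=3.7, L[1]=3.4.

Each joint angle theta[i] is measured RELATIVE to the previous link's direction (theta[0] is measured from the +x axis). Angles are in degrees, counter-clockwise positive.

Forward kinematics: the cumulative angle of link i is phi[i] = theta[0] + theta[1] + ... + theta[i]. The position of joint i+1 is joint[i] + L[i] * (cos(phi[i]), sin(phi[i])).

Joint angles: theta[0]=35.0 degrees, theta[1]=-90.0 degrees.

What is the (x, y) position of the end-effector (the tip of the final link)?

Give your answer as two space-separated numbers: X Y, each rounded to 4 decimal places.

Answer: 4.9810 -0.6629

Derivation:
joint[0] = (0.0000, 0.0000)  (base)
link 0: phi[0] = 35 = 35 deg
  cos(35 deg) = 0.8192, sin(35 deg) = 0.5736
  joint[1] = (0.0000, 0.0000) + 3.7 * (0.8192, 0.5736) = (0.0000 + 3.0309, 0.0000 + 2.1222) = (3.0309, 2.1222)
link 1: phi[1] = 35 + -90 = -55 deg
  cos(-55 deg) = 0.5736, sin(-55 deg) = -0.8192
  joint[2] = (3.0309, 2.1222) + 3.4 * (0.5736, -0.8192) = (3.0309 + 1.9502, 2.1222 + -2.7851) = (4.9810, -0.6629)
End effector: (4.9810, -0.6629)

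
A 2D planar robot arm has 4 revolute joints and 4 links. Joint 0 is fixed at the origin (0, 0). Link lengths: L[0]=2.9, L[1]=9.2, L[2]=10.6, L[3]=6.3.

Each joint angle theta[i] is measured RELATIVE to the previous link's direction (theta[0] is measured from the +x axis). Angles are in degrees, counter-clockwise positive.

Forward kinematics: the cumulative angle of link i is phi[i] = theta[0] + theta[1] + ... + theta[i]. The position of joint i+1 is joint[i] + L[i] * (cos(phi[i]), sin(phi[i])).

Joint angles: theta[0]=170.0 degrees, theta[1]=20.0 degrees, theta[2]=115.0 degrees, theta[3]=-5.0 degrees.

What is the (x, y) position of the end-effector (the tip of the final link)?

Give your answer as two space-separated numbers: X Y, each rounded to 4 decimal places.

Answer: -2.6863 -15.2330

Derivation:
joint[0] = (0.0000, 0.0000)  (base)
link 0: phi[0] = 170 = 170 deg
  cos(170 deg) = -0.9848, sin(170 deg) = 0.1736
  joint[1] = (0.0000, 0.0000) + 2.9 * (-0.9848, 0.1736) = (0.0000 + -2.8559, 0.0000 + 0.5036) = (-2.8559, 0.5036)
link 1: phi[1] = 170 + 20 = 190 deg
  cos(190 deg) = -0.9848, sin(190 deg) = -0.1736
  joint[2] = (-2.8559, 0.5036) + 9.2 * (-0.9848, -0.1736) = (-2.8559 + -9.0602, 0.5036 + -1.5976) = (-11.9162, -1.0940)
link 2: phi[2] = 170 + 20 + 115 = 305 deg
  cos(305 deg) = 0.5736, sin(305 deg) = -0.8192
  joint[3] = (-11.9162, -1.0940) + 10.6 * (0.5736, -0.8192) = (-11.9162 + 6.0799, -1.0940 + -8.6830) = (-5.8363, -9.7770)
link 3: phi[3] = 170 + 20 + 115 + -5 = 300 deg
  cos(300 deg) = 0.5000, sin(300 deg) = -0.8660
  joint[4] = (-5.8363, -9.7770) + 6.3 * (0.5000, -0.8660) = (-5.8363 + 3.1500, -9.7770 + -5.4560) = (-2.6863, -15.2330)
End effector: (-2.6863, -15.2330)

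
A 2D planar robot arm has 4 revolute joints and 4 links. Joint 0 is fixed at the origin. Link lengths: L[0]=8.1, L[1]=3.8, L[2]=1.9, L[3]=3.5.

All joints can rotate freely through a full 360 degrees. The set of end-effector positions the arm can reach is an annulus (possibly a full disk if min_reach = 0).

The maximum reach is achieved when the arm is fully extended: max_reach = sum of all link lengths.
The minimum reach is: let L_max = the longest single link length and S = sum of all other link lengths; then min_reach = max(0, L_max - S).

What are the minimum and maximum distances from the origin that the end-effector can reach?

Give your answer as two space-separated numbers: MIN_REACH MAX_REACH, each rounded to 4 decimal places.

Link lengths: [8.1, 3.8, 1.9, 3.5]
max_reach = 8.1 + 3.8 + 1.9 + 3.5 = 17.3
L_max = max([8.1, 3.8, 1.9, 3.5]) = 8.1
S (sum of others) = 17.3 - 8.1 = 9.2
min_reach = max(0, 8.1 - 9.2) = max(0, -1.1) = 0

Answer: 0.0000 17.3000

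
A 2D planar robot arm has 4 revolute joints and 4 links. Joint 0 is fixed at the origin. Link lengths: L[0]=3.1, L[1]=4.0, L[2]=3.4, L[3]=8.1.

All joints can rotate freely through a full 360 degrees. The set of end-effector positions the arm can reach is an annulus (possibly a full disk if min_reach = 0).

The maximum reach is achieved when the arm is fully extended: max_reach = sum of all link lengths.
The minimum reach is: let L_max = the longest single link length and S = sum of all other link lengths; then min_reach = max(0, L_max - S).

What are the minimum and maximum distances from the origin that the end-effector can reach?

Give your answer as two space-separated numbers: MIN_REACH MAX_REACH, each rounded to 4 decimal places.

Answer: 0.0000 18.6000

Derivation:
Link lengths: [3.1, 4.0, 3.4, 8.1]
max_reach = 3.1 + 4 + 3.4 + 8.1 = 18.6
L_max = max([3.1, 4.0, 3.4, 8.1]) = 8.1
S (sum of others) = 18.6 - 8.1 = 10.5
min_reach = max(0, 8.1 - 10.5) = max(0, -2.4) = 0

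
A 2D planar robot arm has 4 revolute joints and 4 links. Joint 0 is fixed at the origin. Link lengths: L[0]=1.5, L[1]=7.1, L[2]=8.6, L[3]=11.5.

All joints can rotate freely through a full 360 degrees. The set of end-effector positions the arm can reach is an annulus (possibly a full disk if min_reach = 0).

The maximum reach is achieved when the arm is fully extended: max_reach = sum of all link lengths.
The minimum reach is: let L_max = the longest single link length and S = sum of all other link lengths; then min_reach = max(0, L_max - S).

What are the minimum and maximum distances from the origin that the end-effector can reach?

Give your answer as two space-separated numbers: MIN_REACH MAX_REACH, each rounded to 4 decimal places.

Link lengths: [1.5, 7.1, 8.6, 11.5]
max_reach = 1.5 + 7.1 + 8.6 + 11.5 = 28.7
L_max = max([1.5, 7.1, 8.6, 11.5]) = 11.5
S (sum of others) = 28.7 - 11.5 = 17.2
min_reach = max(0, 11.5 - 17.2) = max(0, -5.7) = 0

Answer: 0.0000 28.7000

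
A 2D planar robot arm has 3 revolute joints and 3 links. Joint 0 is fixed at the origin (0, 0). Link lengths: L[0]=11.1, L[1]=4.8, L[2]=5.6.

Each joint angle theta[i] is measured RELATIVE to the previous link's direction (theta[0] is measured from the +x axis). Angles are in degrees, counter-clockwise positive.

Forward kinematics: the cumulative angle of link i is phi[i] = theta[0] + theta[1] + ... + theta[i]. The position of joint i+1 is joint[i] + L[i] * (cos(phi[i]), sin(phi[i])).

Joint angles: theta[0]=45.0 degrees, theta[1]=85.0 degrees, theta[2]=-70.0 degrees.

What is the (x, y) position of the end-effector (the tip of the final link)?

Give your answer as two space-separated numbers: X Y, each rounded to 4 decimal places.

Answer: 7.5635 16.3756

Derivation:
joint[0] = (0.0000, 0.0000)  (base)
link 0: phi[0] = 45 = 45 deg
  cos(45 deg) = 0.7071, sin(45 deg) = 0.7071
  joint[1] = (0.0000, 0.0000) + 11.1 * (0.7071, 0.7071) = (0.0000 + 7.8489, 0.0000 + 7.8489) = (7.8489, 7.8489)
link 1: phi[1] = 45 + 85 = 130 deg
  cos(130 deg) = -0.6428, sin(130 deg) = 0.7660
  joint[2] = (7.8489, 7.8489) + 4.8 * (-0.6428, 0.7660) = (7.8489 + -3.0854, 7.8489 + 3.6770) = (4.7635, 11.5259)
link 2: phi[2] = 45 + 85 + -70 = 60 deg
  cos(60 deg) = 0.5000, sin(60 deg) = 0.8660
  joint[3] = (4.7635, 11.5259) + 5.6 * (0.5000, 0.8660) = (4.7635 + 2.8000, 11.5259 + 4.8497) = (7.5635, 16.3756)
End effector: (7.5635, 16.3756)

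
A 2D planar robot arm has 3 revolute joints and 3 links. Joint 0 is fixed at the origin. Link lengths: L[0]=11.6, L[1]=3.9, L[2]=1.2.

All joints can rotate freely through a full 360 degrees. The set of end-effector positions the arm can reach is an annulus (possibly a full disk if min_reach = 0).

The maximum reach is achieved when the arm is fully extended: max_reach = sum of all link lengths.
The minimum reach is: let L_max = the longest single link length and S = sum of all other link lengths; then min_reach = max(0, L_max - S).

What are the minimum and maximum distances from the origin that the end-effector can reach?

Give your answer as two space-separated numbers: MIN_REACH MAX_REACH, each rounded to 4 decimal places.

Answer: 6.5000 16.7000

Derivation:
Link lengths: [11.6, 3.9, 1.2]
max_reach = 11.6 + 3.9 + 1.2 = 16.7
L_max = max([11.6, 3.9, 1.2]) = 11.6
S (sum of others) = 16.7 - 11.6 = 5.1
min_reach = max(0, 11.6 - 5.1) = max(0, 6.5) = 6.5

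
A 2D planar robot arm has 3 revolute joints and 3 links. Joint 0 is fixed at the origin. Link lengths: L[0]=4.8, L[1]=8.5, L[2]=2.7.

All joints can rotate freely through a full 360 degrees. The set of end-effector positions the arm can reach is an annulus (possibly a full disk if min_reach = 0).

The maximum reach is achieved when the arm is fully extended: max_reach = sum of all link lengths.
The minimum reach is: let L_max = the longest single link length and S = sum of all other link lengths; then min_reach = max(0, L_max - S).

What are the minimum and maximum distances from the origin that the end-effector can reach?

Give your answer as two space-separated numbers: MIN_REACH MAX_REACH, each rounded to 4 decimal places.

Answer: 1.0000 16.0000

Derivation:
Link lengths: [4.8, 8.5, 2.7]
max_reach = 4.8 + 8.5 + 2.7 = 16
L_max = max([4.8, 8.5, 2.7]) = 8.5
S (sum of others) = 16 - 8.5 = 7.5
min_reach = max(0, 8.5 - 7.5) = max(0, 1) = 1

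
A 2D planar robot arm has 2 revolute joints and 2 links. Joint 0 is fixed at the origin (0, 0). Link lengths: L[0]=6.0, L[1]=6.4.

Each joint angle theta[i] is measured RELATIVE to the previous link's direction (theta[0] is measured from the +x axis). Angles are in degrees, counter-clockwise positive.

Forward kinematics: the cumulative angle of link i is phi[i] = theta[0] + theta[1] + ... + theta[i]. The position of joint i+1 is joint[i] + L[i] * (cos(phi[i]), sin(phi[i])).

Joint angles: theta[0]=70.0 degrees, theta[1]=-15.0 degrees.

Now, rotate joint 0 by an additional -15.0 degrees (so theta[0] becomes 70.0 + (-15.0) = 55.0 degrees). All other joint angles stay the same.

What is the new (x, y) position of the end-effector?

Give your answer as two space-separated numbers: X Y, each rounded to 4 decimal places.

joint[0] = (0.0000, 0.0000)  (base)
link 0: phi[0] = 55 = 55 deg
  cos(55 deg) = 0.5736, sin(55 deg) = 0.8192
  joint[1] = (0.0000, 0.0000) + 6 * (0.5736, 0.8192) = (0.0000 + 3.4415, 0.0000 + 4.9149) = (3.4415, 4.9149)
link 1: phi[1] = 55 + -15 = 40 deg
  cos(40 deg) = 0.7660, sin(40 deg) = 0.6428
  joint[2] = (3.4415, 4.9149) + 6.4 * (0.7660, 0.6428) = (3.4415 + 4.9027, 4.9149 + 4.1138) = (8.3441, 9.0288)
End effector: (8.3441, 9.0288)

Answer: 8.3441 9.0288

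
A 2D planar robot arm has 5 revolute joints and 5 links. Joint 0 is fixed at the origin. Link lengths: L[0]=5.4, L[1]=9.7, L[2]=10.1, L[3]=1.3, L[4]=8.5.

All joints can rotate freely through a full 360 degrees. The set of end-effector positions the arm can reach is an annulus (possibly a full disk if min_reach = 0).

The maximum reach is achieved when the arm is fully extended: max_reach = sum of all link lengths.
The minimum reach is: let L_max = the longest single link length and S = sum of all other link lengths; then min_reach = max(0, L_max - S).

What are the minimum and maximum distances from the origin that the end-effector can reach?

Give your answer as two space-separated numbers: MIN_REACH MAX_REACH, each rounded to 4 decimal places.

Link lengths: [5.4, 9.7, 10.1, 1.3, 8.5]
max_reach = 5.4 + 9.7 + 10.1 + 1.3 + 8.5 = 35
L_max = max([5.4, 9.7, 10.1, 1.3, 8.5]) = 10.1
S (sum of others) = 35 - 10.1 = 24.9
min_reach = max(0, 10.1 - 24.9) = max(0, -14.8) = 0

Answer: 0.0000 35.0000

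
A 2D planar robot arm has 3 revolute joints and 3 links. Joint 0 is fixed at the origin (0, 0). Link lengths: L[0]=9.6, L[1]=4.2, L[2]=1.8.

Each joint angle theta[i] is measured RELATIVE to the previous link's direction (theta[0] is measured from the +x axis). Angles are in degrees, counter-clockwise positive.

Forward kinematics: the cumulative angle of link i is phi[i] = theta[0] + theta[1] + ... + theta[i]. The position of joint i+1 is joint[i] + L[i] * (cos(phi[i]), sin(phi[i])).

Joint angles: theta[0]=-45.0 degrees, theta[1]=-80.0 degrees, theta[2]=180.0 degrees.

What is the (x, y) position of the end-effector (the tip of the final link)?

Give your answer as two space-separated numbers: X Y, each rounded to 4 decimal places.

Answer: 5.4116 -8.7542

Derivation:
joint[0] = (0.0000, 0.0000)  (base)
link 0: phi[0] = -45 = -45 deg
  cos(-45 deg) = 0.7071, sin(-45 deg) = -0.7071
  joint[1] = (0.0000, 0.0000) + 9.6 * (0.7071, -0.7071) = (0.0000 + 6.7882, 0.0000 + -6.7882) = (6.7882, -6.7882)
link 1: phi[1] = -45 + -80 = -125 deg
  cos(-125 deg) = -0.5736, sin(-125 deg) = -0.8192
  joint[2] = (6.7882, -6.7882) + 4.2 * (-0.5736, -0.8192) = (6.7882 + -2.4090, -6.7882 + -3.4404) = (4.3792, -10.2287)
link 2: phi[2] = -45 + -80 + 180 = 55 deg
  cos(55 deg) = 0.5736, sin(55 deg) = 0.8192
  joint[3] = (4.3792, -10.2287) + 1.8 * (0.5736, 0.8192) = (4.3792 + 1.0324, -10.2287 + 1.4745) = (5.4116, -8.7542)
End effector: (5.4116, -8.7542)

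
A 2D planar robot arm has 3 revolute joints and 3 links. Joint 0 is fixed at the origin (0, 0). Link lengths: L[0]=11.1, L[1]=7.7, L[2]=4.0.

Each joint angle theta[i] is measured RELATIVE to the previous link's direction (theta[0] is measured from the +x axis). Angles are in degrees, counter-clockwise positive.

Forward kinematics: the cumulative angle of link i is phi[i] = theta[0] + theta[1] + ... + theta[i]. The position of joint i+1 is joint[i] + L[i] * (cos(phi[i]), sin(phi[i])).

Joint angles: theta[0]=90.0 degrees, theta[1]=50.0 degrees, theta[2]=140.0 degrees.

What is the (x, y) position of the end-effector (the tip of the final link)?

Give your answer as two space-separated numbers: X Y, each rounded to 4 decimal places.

Answer: -5.2039 12.1102

Derivation:
joint[0] = (0.0000, 0.0000)  (base)
link 0: phi[0] = 90 = 90 deg
  cos(90 deg) = 0.0000, sin(90 deg) = 1.0000
  joint[1] = (0.0000, 0.0000) + 11.1 * (0.0000, 1.0000) = (0.0000 + 0.0000, 0.0000 + 11.1000) = (0.0000, 11.1000)
link 1: phi[1] = 90 + 50 = 140 deg
  cos(140 deg) = -0.7660, sin(140 deg) = 0.6428
  joint[2] = (0.0000, 11.1000) + 7.7 * (-0.7660, 0.6428) = (0.0000 + -5.8985, 11.1000 + 4.9495) = (-5.8985, 16.0495)
link 2: phi[2] = 90 + 50 + 140 = 280 deg
  cos(280 deg) = 0.1736, sin(280 deg) = -0.9848
  joint[3] = (-5.8985, 16.0495) + 4 * (0.1736, -0.9848) = (-5.8985 + 0.6946, 16.0495 + -3.9392) = (-5.2039, 12.1102)
End effector: (-5.2039, 12.1102)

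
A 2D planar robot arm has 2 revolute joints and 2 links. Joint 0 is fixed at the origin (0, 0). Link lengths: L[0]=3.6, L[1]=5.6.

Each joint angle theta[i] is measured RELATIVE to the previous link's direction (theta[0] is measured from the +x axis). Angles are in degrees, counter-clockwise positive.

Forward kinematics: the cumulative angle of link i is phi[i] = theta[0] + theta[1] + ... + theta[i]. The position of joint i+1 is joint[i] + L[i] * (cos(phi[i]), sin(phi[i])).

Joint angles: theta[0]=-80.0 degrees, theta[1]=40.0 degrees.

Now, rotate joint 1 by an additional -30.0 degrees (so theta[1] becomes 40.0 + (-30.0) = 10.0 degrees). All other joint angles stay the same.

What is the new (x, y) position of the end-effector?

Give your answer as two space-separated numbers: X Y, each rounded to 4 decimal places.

Answer: 2.5404 -8.8076

Derivation:
joint[0] = (0.0000, 0.0000)  (base)
link 0: phi[0] = -80 = -80 deg
  cos(-80 deg) = 0.1736, sin(-80 deg) = -0.9848
  joint[1] = (0.0000, 0.0000) + 3.6 * (0.1736, -0.9848) = (0.0000 + 0.6251, 0.0000 + -3.5453) = (0.6251, -3.5453)
link 1: phi[1] = -80 + 10 = -70 deg
  cos(-70 deg) = 0.3420, sin(-70 deg) = -0.9397
  joint[2] = (0.6251, -3.5453) + 5.6 * (0.3420, -0.9397) = (0.6251 + 1.9153, -3.5453 + -5.2623) = (2.5404, -8.8076)
End effector: (2.5404, -8.8076)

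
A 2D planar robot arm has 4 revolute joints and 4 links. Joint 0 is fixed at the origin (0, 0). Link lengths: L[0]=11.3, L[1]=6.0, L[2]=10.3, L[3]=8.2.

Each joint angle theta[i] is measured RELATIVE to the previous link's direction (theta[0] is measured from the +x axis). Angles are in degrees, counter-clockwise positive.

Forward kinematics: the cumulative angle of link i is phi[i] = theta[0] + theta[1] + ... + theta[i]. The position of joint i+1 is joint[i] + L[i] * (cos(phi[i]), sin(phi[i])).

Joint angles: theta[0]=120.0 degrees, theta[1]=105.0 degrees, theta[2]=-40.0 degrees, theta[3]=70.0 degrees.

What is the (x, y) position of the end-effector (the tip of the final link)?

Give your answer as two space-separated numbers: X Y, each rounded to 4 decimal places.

joint[0] = (0.0000, 0.0000)  (base)
link 0: phi[0] = 120 = 120 deg
  cos(120 deg) = -0.5000, sin(120 deg) = 0.8660
  joint[1] = (0.0000, 0.0000) + 11.3 * (-0.5000, 0.8660) = (0.0000 + -5.6500, 0.0000 + 9.7861) = (-5.6500, 9.7861)
link 1: phi[1] = 120 + 105 = 225 deg
  cos(225 deg) = -0.7071, sin(225 deg) = -0.7071
  joint[2] = (-5.6500, 9.7861) + 6 * (-0.7071, -0.7071) = (-5.6500 + -4.2426, 9.7861 + -4.2426) = (-9.8926, 5.5434)
link 2: phi[2] = 120 + 105 + -40 = 185 deg
  cos(185 deg) = -0.9962, sin(185 deg) = -0.0872
  joint[3] = (-9.8926, 5.5434) + 10.3 * (-0.9962, -0.0872) = (-9.8926 + -10.2608, 5.5434 + -0.8977) = (-20.1534, 4.6457)
link 3: phi[3] = 120 + 105 + -40 + 70 = 255 deg
  cos(255 deg) = -0.2588, sin(255 deg) = -0.9659
  joint[4] = (-20.1534, 4.6457) + 8.2 * (-0.2588, -0.9659) = (-20.1534 + -2.1223, 4.6457 + -7.9206) = (-22.2758, -3.2748)
End effector: (-22.2758, -3.2748)

Answer: -22.2758 -3.2748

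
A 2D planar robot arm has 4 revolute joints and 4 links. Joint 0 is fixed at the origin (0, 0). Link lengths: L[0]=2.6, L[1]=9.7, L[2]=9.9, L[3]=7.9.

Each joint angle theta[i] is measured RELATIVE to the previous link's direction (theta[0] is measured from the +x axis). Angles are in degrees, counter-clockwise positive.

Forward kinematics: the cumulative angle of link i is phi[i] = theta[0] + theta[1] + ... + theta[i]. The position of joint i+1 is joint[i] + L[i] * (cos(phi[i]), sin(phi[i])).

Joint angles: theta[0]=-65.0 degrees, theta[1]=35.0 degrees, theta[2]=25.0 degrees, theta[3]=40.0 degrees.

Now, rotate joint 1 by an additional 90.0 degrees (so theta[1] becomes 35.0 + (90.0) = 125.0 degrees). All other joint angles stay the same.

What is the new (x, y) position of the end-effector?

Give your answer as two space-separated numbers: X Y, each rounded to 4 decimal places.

Answer: 2.2804 22.3777

Derivation:
joint[0] = (0.0000, 0.0000)  (base)
link 0: phi[0] = -65 = -65 deg
  cos(-65 deg) = 0.4226, sin(-65 deg) = -0.9063
  joint[1] = (0.0000, 0.0000) + 2.6 * (0.4226, -0.9063) = (0.0000 + 1.0988, 0.0000 + -2.3564) = (1.0988, -2.3564)
link 1: phi[1] = -65 + 125 = 60 deg
  cos(60 deg) = 0.5000, sin(60 deg) = 0.8660
  joint[2] = (1.0988, -2.3564) + 9.7 * (0.5000, 0.8660) = (1.0988 + 4.8500, -2.3564 + 8.4004) = (5.9488, 6.0440)
link 2: phi[2] = -65 + 125 + 25 = 85 deg
  cos(85 deg) = 0.0872, sin(85 deg) = 0.9962
  joint[3] = (5.9488, 6.0440) + 9.9 * (0.0872, 0.9962) = (5.9488 + 0.8628, 6.0440 + 9.8623) = (6.8116, 15.9064)
link 3: phi[3] = -65 + 125 + 25 + 40 = 125 deg
  cos(125 deg) = -0.5736, sin(125 deg) = 0.8192
  joint[4] = (6.8116, 15.9064) + 7.9 * (-0.5736, 0.8192) = (6.8116 + -4.5313, 15.9064 + 6.4713) = (2.2804, 22.3777)
End effector: (2.2804, 22.3777)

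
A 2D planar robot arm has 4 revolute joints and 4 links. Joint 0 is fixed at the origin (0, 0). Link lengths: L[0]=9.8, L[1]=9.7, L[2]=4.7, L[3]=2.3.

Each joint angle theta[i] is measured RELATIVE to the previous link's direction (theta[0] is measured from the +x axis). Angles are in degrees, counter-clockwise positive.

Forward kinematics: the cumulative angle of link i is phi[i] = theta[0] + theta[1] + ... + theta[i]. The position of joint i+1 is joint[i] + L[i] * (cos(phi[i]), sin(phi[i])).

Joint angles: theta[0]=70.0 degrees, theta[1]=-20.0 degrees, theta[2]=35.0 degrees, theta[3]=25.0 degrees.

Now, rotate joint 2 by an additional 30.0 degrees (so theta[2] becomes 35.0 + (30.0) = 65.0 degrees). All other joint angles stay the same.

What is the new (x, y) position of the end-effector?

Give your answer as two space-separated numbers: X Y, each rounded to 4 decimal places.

Answer: 5.8386 22.3777

Derivation:
joint[0] = (0.0000, 0.0000)  (base)
link 0: phi[0] = 70 = 70 deg
  cos(70 deg) = 0.3420, sin(70 deg) = 0.9397
  joint[1] = (0.0000, 0.0000) + 9.8 * (0.3420, 0.9397) = (0.0000 + 3.3518, 0.0000 + 9.2090) = (3.3518, 9.2090)
link 1: phi[1] = 70 + -20 = 50 deg
  cos(50 deg) = 0.6428, sin(50 deg) = 0.7660
  joint[2] = (3.3518, 9.2090) + 9.7 * (0.6428, 0.7660) = (3.3518 + 6.2350, 9.2090 + 7.4306) = (9.5868, 16.6396)
link 2: phi[2] = 70 + -20 + 65 = 115 deg
  cos(115 deg) = -0.4226, sin(115 deg) = 0.9063
  joint[3] = (9.5868, 16.6396) + 4.7 * (-0.4226, 0.9063) = (9.5868 + -1.9863, 16.6396 + 4.2596) = (7.6005, 20.8993)
link 3: phi[3] = 70 + -20 + 65 + 25 = 140 deg
  cos(140 deg) = -0.7660, sin(140 deg) = 0.6428
  joint[4] = (7.6005, 20.8993) + 2.3 * (-0.7660, 0.6428) = (7.6005 + -1.7619, 20.8993 + 1.4784) = (5.8386, 22.3777)
End effector: (5.8386, 22.3777)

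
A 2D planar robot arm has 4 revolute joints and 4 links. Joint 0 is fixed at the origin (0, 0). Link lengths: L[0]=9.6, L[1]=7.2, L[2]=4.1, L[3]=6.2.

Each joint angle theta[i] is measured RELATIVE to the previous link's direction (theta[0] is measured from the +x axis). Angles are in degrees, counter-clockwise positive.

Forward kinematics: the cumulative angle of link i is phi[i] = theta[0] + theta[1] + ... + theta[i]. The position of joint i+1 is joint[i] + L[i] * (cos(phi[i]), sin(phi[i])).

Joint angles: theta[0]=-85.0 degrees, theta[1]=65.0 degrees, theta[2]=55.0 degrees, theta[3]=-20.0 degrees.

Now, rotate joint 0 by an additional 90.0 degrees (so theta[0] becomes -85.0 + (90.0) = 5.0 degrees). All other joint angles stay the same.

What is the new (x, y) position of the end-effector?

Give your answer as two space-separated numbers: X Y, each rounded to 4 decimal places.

Answer: 8.0697 16.9497

Derivation:
joint[0] = (0.0000, 0.0000)  (base)
link 0: phi[0] = 5 = 5 deg
  cos(5 deg) = 0.9962, sin(5 deg) = 0.0872
  joint[1] = (0.0000, 0.0000) + 9.6 * (0.9962, 0.0872) = (0.0000 + 9.5635, 0.0000 + 0.8367) = (9.5635, 0.8367)
link 1: phi[1] = 5 + 65 = 70 deg
  cos(70 deg) = 0.3420, sin(70 deg) = 0.9397
  joint[2] = (9.5635, 0.8367) + 7.2 * (0.3420, 0.9397) = (9.5635 + 2.4625, 0.8367 + 6.7658) = (12.0260, 7.6025)
link 2: phi[2] = 5 + 65 + 55 = 125 deg
  cos(125 deg) = -0.5736, sin(125 deg) = 0.8192
  joint[3] = (12.0260, 7.6025) + 4.1 * (-0.5736, 0.8192) = (12.0260 + -2.3517, 7.6025 + 3.3585) = (9.6744, 10.9610)
link 3: phi[3] = 5 + 65 + 55 + -20 = 105 deg
  cos(105 deg) = -0.2588, sin(105 deg) = 0.9659
  joint[4] = (9.6744, 10.9610) + 6.2 * (-0.2588, 0.9659) = (9.6744 + -1.6047, 10.9610 + 5.9887) = (8.0697, 16.9497)
End effector: (8.0697, 16.9497)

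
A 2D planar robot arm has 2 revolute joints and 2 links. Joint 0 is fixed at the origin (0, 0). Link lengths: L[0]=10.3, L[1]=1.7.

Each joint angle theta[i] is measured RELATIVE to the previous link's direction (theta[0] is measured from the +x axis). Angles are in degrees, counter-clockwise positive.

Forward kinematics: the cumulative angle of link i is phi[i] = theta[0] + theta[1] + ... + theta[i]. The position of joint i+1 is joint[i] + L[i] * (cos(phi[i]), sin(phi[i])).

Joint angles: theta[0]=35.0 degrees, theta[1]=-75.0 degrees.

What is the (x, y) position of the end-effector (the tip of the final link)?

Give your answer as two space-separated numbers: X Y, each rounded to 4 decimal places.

joint[0] = (0.0000, 0.0000)  (base)
link 0: phi[0] = 35 = 35 deg
  cos(35 deg) = 0.8192, sin(35 deg) = 0.5736
  joint[1] = (0.0000, 0.0000) + 10.3 * (0.8192, 0.5736) = (0.0000 + 8.4373, 0.0000 + 5.9078) = (8.4373, 5.9078)
link 1: phi[1] = 35 + -75 = -40 deg
  cos(-40 deg) = 0.7660, sin(-40 deg) = -0.6428
  joint[2] = (8.4373, 5.9078) + 1.7 * (0.7660, -0.6428) = (8.4373 + 1.3023, 5.9078 + -1.0927) = (9.7395, 4.8151)
End effector: (9.7395, 4.8151)

Answer: 9.7395 4.8151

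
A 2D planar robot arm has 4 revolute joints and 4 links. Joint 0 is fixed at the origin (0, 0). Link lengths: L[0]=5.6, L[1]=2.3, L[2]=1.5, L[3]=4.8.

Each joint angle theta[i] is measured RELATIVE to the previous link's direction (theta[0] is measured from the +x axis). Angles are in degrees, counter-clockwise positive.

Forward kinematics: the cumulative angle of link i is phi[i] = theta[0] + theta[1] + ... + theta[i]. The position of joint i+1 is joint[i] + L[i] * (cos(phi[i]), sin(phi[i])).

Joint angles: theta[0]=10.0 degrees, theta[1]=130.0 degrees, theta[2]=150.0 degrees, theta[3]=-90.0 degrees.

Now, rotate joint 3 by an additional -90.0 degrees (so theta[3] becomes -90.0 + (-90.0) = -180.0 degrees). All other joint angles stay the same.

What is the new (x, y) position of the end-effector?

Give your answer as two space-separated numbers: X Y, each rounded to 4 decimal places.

joint[0] = (0.0000, 0.0000)  (base)
link 0: phi[0] = 10 = 10 deg
  cos(10 deg) = 0.9848, sin(10 deg) = 0.1736
  joint[1] = (0.0000, 0.0000) + 5.6 * (0.9848, 0.1736) = (0.0000 + 5.5149, 0.0000 + 0.9724) = (5.5149, 0.9724)
link 1: phi[1] = 10 + 130 = 140 deg
  cos(140 deg) = -0.7660, sin(140 deg) = 0.6428
  joint[2] = (5.5149, 0.9724) + 2.3 * (-0.7660, 0.6428) = (5.5149 + -1.7619, 0.9724 + 1.4784) = (3.7530, 2.4508)
link 2: phi[2] = 10 + 130 + 150 = 290 deg
  cos(290 deg) = 0.3420, sin(290 deg) = -0.9397
  joint[3] = (3.7530, 2.4508) + 1.5 * (0.3420, -0.9397) = (3.7530 + 0.5130, 2.4508 + -1.4095) = (4.2661, 1.0413)
link 3: phi[3] = 10 + 130 + 150 + -180 = 110 deg
  cos(110 deg) = -0.3420, sin(110 deg) = 0.9397
  joint[4] = (4.2661, 1.0413) + 4.8 * (-0.3420, 0.9397) = (4.2661 + -1.6417, 1.0413 + 4.5105) = (2.6244, 5.5518)
End effector: (2.6244, 5.5518)

Answer: 2.6244 5.5518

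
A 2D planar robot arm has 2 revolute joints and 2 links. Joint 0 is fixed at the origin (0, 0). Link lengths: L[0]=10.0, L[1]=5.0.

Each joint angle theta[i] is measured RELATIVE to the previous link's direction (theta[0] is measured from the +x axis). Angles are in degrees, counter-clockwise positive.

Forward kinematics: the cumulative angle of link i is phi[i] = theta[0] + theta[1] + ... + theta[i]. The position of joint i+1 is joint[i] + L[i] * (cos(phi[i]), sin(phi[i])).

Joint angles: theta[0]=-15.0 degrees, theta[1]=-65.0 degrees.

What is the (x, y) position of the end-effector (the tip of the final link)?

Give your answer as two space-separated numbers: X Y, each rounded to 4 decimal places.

joint[0] = (0.0000, 0.0000)  (base)
link 0: phi[0] = -15 = -15 deg
  cos(-15 deg) = 0.9659, sin(-15 deg) = -0.2588
  joint[1] = (0.0000, 0.0000) + 10 * (0.9659, -0.2588) = (0.0000 + 9.6593, 0.0000 + -2.5882) = (9.6593, -2.5882)
link 1: phi[1] = -15 + -65 = -80 deg
  cos(-80 deg) = 0.1736, sin(-80 deg) = -0.9848
  joint[2] = (9.6593, -2.5882) + 5 * (0.1736, -0.9848) = (9.6593 + 0.8682, -2.5882 + -4.9240) = (10.5275, -7.5122)
End effector: (10.5275, -7.5122)

Answer: 10.5275 -7.5122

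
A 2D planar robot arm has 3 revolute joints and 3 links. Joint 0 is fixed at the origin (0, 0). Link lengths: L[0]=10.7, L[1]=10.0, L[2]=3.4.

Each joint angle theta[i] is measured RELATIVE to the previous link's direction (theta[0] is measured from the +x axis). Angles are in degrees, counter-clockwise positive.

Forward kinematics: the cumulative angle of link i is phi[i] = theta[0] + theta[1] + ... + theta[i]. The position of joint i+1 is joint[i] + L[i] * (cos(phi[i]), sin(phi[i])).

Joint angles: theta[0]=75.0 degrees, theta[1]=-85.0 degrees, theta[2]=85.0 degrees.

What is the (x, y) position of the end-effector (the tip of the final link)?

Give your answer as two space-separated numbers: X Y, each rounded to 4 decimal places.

Answer: 13.4974 11.8831

Derivation:
joint[0] = (0.0000, 0.0000)  (base)
link 0: phi[0] = 75 = 75 deg
  cos(75 deg) = 0.2588, sin(75 deg) = 0.9659
  joint[1] = (0.0000, 0.0000) + 10.7 * (0.2588, 0.9659) = (0.0000 + 2.7694, 0.0000 + 10.3354) = (2.7694, 10.3354)
link 1: phi[1] = 75 + -85 = -10 deg
  cos(-10 deg) = 0.9848, sin(-10 deg) = -0.1736
  joint[2] = (2.7694, 10.3354) + 10 * (0.9848, -0.1736) = (2.7694 + 9.8481, 10.3354 + -1.7365) = (12.6174, 8.5989)
link 2: phi[2] = 75 + -85 + 85 = 75 deg
  cos(75 deg) = 0.2588, sin(75 deg) = 0.9659
  joint[3] = (12.6174, 8.5989) + 3.4 * (0.2588, 0.9659) = (12.6174 + 0.8800, 8.5989 + 3.2841) = (13.4974, 11.8831)
End effector: (13.4974, 11.8831)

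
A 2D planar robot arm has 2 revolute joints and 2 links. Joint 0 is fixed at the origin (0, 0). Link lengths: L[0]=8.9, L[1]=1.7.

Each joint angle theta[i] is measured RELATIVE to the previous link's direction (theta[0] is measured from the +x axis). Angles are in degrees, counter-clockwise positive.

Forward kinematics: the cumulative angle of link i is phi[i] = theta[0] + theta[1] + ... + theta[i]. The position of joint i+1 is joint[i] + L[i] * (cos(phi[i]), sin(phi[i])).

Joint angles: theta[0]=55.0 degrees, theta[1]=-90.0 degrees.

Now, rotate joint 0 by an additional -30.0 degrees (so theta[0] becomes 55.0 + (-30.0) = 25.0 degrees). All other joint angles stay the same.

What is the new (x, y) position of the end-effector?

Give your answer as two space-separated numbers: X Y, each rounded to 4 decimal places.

joint[0] = (0.0000, 0.0000)  (base)
link 0: phi[0] = 25 = 25 deg
  cos(25 deg) = 0.9063, sin(25 deg) = 0.4226
  joint[1] = (0.0000, 0.0000) + 8.9 * (0.9063, 0.4226) = (0.0000 + 8.0661, 0.0000 + 3.7613) = (8.0661, 3.7613)
link 1: phi[1] = 25 + -90 = -65 deg
  cos(-65 deg) = 0.4226, sin(-65 deg) = -0.9063
  joint[2] = (8.0661, 3.7613) + 1.7 * (0.4226, -0.9063) = (8.0661 + 0.7185, 3.7613 + -1.5407) = (8.7846, 2.2206)
End effector: (8.7846, 2.2206)

Answer: 8.7846 2.2206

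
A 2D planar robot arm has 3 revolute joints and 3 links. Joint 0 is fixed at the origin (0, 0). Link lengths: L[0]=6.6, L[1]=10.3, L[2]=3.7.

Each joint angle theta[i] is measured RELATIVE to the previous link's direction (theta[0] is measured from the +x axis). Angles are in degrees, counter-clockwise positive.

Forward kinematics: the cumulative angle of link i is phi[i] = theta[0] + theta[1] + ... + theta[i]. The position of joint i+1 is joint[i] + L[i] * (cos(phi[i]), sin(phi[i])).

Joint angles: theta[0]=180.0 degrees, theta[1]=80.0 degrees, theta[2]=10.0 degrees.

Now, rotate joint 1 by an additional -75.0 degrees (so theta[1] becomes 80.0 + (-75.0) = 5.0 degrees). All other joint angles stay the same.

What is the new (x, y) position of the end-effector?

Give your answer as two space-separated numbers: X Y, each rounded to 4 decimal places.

joint[0] = (0.0000, 0.0000)  (base)
link 0: phi[0] = 180 = 180 deg
  cos(180 deg) = -1.0000, sin(180 deg) = 0.0000
  joint[1] = (0.0000, 0.0000) + 6.6 * (-1.0000, 0.0000) = (0.0000 + -6.6000, 0.0000 + 0.0000) = (-6.6000, 0.0000)
link 1: phi[1] = 180 + 5 = 185 deg
  cos(185 deg) = -0.9962, sin(185 deg) = -0.0872
  joint[2] = (-6.6000, 0.0000) + 10.3 * (-0.9962, -0.0872) = (-6.6000 + -10.2608, 0.0000 + -0.8977) = (-16.8608, -0.8977)
link 2: phi[2] = 180 + 5 + 10 = 195 deg
  cos(195 deg) = -0.9659, sin(195 deg) = -0.2588
  joint[3] = (-16.8608, -0.8977) + 3.7 * (-0.9659, -0.2588) = (-16.8608 + -3.5739, -0.8977 + -0.9576) = (-20.4347, -1.8553)
End effector: (-20.4347, -1.8553)

Answer: -20.4347 -1.8553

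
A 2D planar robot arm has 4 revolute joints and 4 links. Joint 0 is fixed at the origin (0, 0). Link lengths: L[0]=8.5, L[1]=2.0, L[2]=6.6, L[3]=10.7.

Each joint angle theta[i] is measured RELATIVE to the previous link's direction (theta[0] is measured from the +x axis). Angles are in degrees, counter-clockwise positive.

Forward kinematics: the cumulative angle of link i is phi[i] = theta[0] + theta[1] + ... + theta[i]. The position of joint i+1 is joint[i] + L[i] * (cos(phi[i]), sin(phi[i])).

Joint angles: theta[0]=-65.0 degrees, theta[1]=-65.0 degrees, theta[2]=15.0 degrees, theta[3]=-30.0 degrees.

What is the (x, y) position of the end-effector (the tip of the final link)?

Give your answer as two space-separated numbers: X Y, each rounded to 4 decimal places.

Answer: -9.2475 -21.3546

Derivation:
joint[0] = (0.0000, 0.0000)  (base)
link 0: phi[0] = -65 = -65 deg
  cos(-65 deg) = 0.4226, sin(-65 deg) = -0.9063
  joint[1] = (0.0000, 0.0000) + 8.5 * (0.4226, -0.9063) = (0.0000 + 3.5923, 0.0000 + -7.7036) = (3.5923, -7.7036)
link 1: phi[1] = -65 + -65 = -130 deg
  cos(-130 deg) = -0.6428, sin(-130 deg) = -0.7660
  joint[2] = (3.5923, -7.7036) + 2 * (-0.6428, -0.7660) = (3.5923 + -1.2856, -7.7036 + -1.5321) = (2.3067, -9.2357)
link 2: phi[2] = -65 + -65 + 15 = -115 deg
  cos(-115 deg) = -0.4226, sin(-115 deg) = -0.9063
  joint[3] = (2.3067, -9.2357) + 6.6 * (-0.4226, -0.9063) = (2.3067 + -2.7893, -9.2357 + -5.9816) = (-0.4826, -15.2173)
link 3: phi[3] = -65 + -65 + 15 + -30 = -145 deg
  cos(-145 deg) = -0.8192, sin(-145 deg) = -0.5736
  joint[4] = (-0.4826, -15.2173) + 10.7 * (-0.8192, -0.5736) = (-0.4826 + -8.7649, -15.2173 + -6.1373) = (-9.2475, -21.3546)
End effector: (-9.2475, -21.3546)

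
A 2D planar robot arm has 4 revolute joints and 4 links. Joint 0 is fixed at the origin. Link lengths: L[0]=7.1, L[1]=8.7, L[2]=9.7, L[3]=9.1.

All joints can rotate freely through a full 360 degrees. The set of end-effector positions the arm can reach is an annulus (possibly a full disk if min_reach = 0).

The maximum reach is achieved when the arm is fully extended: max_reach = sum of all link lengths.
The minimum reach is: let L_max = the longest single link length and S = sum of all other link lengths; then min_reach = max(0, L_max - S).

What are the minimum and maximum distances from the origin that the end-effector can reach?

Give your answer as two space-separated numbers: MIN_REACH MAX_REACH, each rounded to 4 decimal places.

Link lengths: [7.1, 8.7, 9.7, 9.1]
max_reach = 7.1 + 8.7 + 9.7 + 9.1 = 34.6
L_max = max([7.1, 8.7, 9.7, 9.1]) = 9.7
S (sum of others) = 34.6 - 9.7 = 24.9
min_reach = max(0, 9.7 - 24.9) = max(0, -15.2) = 0

Answer: 0.0000 34.6000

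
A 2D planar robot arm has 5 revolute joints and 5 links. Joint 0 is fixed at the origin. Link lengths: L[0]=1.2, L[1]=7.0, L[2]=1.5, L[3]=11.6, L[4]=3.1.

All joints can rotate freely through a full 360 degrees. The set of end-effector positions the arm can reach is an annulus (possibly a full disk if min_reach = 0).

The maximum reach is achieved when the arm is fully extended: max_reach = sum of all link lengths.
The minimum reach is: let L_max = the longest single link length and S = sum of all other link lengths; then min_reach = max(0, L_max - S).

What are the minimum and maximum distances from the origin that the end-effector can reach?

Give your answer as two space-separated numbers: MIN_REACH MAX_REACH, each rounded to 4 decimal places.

Answer: 0.0000 24.4000

Derivation:
Link lengths: [1.2, 7.0, 1.5, 11.6, 3.1]
max_reach = 1.2 + 7 + 1.5 + 11.6 + 3.1 = 24.4
L_max = max([1.2, 7.0, 1.5, 11.6, 3.1]) = 11.6
S (sum of others) = 24.4 - 11.6 = 12.8
min_reach = max(0, 11.6 - 12.8) = max(0, -1.2) = 0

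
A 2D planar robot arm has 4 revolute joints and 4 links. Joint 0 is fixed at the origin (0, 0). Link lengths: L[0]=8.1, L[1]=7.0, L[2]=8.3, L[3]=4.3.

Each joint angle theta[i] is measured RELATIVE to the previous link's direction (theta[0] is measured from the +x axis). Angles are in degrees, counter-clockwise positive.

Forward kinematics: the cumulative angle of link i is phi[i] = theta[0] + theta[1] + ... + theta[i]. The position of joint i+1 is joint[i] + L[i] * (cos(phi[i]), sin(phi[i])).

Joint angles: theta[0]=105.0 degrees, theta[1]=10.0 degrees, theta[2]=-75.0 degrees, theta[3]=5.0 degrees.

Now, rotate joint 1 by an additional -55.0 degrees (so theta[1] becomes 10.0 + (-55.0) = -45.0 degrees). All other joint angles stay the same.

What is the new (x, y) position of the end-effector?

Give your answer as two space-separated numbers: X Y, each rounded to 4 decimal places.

Answer: 13.6554 10.9913

Derivation:
joint[0] = (0.0000, 0.0000)  (base)
link 0: phi[0] = 105 = 105 deg
  cos(105 deg) = -0.2588, sin(105 deg) = 0.9659
  joint[1] = (0.0000, 0.0000) + 8.1 * (-0.2588, 0.9659) = (0.0000 + -2.0964, 0.0000 + 7.8240) = (-2.0964, 7.8240)
link 1: phi[1] = 105 + -45 = 60 deg
  cos(60 deg) = 0.5000, sin(60 deg) = 0.8660
  joint[2] = (-2.0964, 7.8240) + 7 * (0.5000, 0.8660) = (-2.0964 + 3.5000, 7.8240 + 6.0622) = (1.4036, 13.8862)
link 2: phi[2] = 105 + -45 + -75 = -15 deg
  cos(-15 deg) = 0.9659, sin(-15 deg) = -0.2588
  joint[3] = (1.4036, 13.8862) + 8.3 * (0.9659, -0.2588) = (1.4036 + 8.0172, 13.8862 + -2.1482) = (9.4208, 11.7380)
link 3: phi[3] = 105 + -45 + -75 + 5 = -10 deg
  cos(-10 deg) = 0.9848, sin(-10 deg) = -0.1736
  joint[4] = (9.4208, 11.7380) + 4.3 * (0.9848, -0.1736) = (9.4208 + 4.2347, 11.7380 + -0.7467) = (13.6554, 10.9913)
End effector: (13.6554, 10.9913)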